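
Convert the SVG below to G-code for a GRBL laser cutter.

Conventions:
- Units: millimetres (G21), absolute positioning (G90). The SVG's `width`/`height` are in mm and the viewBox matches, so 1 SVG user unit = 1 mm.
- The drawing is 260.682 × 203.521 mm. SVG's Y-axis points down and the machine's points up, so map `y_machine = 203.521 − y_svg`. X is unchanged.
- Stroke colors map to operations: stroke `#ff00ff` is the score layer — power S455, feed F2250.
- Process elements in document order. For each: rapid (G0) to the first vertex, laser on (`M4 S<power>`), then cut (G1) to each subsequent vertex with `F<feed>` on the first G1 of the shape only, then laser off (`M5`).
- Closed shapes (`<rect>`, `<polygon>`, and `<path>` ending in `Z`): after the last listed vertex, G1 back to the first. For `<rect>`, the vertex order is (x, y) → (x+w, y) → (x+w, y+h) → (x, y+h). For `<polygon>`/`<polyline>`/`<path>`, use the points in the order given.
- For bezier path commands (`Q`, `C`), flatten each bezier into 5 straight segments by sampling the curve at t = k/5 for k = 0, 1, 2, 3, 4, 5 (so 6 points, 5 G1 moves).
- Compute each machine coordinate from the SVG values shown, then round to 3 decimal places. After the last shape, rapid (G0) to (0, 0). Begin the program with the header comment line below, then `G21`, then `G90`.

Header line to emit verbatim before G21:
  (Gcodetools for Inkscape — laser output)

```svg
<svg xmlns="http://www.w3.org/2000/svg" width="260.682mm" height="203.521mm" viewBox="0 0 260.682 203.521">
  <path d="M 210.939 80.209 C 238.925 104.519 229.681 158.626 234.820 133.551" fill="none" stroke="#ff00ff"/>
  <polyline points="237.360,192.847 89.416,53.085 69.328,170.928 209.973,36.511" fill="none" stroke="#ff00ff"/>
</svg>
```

viewBox `0 0 260.682 203.521` with mm width/height → 1 unit = 1 mm. Flip: y_m = 203.521 − y_svg.

**Shape 1** — `<path>` cubic bezier, stroke `#ff00ff` → score (S455, F2250). Control points (SVG): P0=(210.939,80.209), P1=(238.925,104.519), P2=(229.681,158.626), P3=(234.820,133.551); sampled at t=k/5. Machine vertices: (210.939,123.312) → (223.676,106.022) → (229.955,86.812) → (232.254,70.913) → (233.050,63.555) → (234.820,69.970). Open path.

**Shape 2** — `<polyline>` open polyline, stroke `#ff00ff` → score (S455, F2250). Machine vertices: (237.360,10.674) → (89.416,150.436) → (69.328,32.593) → (209.973,167.010). Open path.

(Gcodetools for Inkscape — laser output)
G21
G90
G0 X210.939 Y123.312
M4 S455
G1 X223.676 Y106.022 F2250
G1 X229.955 Y86.812
G1 X232.254 Y70.913
G1 X233.050 Y63.555
G1 X234.820 Y69.970
M5
G0 X237.360 Y10.674
M4 S455
G1 X89.416 Y150.436 F2250
G1 X69.328 Y32.593
G1 X209.973 Y167.010
M5
G0 X0.000 Y0.000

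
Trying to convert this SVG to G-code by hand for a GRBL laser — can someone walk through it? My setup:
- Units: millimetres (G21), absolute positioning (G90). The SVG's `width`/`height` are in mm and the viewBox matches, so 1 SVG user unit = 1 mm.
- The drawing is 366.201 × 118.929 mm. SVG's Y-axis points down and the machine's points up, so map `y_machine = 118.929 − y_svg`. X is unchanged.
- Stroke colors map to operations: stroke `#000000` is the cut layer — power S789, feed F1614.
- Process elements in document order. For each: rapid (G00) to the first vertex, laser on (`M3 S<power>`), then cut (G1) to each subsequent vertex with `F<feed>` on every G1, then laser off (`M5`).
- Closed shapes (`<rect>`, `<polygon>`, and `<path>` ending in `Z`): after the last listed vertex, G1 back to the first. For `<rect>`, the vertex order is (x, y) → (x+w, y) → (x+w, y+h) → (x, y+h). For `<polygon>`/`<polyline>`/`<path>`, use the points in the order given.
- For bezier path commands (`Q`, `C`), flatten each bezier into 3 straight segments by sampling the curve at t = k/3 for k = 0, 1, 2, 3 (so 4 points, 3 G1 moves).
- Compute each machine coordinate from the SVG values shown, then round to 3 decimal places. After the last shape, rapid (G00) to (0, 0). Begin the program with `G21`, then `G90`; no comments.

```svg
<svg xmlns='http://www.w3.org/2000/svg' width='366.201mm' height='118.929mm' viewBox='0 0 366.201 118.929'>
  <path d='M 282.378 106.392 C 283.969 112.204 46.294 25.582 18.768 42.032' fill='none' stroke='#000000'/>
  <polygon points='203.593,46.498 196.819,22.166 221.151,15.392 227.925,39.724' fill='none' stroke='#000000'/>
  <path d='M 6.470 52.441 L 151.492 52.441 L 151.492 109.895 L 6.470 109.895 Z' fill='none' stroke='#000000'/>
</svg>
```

G21
G90
G00 X282.378 Y12.537
M3 S789
G1 X220.859 Y30.295 F1614
G1 X99.699 Y66.231 F1614
G1 X18.768 Y76.897 F1614
M5
G00 X203.593 Y72.431
M3 S789
G1 X196.819 Y96.763 F1614
G1 X221.151 Y103.537 F1614
G1 X227.925 Y79.205 F1614
G1 X203.593 Y72.431 F1614
M5
G00 X6.470 Y66.488
M3 S789
G1 X151.492 Y66.488 F1614
G1 X151.492 Y9.034 F1614
G1 X6.470 Y9.034 F1614
G1 X6.470 Y66.488 F1614
M5
G00 X0.000 Y0.000

Since the viewBox matches the mm dimensions, user units are millimetres directly. The only transform is the Y-flip y_m = 118.929 − y_svg.

Shape 1 is a cubic bezier drawn with `<path>`. Its stroke #000000 means cut at S789, F1614. After flipping Y the toolpath is (282.378,12.537) → (220.859,30.295) → (99.699,66.231) → (18.768,76.897).

Shape 2 is a regular polygon drawn with `<polygon>`. Its stroke #000000 means cut at S789, F1614. After flipping Y the toolpath is (203.593,72.431) → (196.819,96.763) → (221.151,103.537) → (227.925,79.205) → (203.593,72.431), returning to the start.

Shape 3 is a rectangle drawn with `<path>`. Its stroke #000000 means cut at S789, F1614. After flipping Y the toolpath is (6.470,66.488) → (151.492,66.488) → (151.492,9.034) → (6.470,9.034) → (6.470,66.488), returning to the start.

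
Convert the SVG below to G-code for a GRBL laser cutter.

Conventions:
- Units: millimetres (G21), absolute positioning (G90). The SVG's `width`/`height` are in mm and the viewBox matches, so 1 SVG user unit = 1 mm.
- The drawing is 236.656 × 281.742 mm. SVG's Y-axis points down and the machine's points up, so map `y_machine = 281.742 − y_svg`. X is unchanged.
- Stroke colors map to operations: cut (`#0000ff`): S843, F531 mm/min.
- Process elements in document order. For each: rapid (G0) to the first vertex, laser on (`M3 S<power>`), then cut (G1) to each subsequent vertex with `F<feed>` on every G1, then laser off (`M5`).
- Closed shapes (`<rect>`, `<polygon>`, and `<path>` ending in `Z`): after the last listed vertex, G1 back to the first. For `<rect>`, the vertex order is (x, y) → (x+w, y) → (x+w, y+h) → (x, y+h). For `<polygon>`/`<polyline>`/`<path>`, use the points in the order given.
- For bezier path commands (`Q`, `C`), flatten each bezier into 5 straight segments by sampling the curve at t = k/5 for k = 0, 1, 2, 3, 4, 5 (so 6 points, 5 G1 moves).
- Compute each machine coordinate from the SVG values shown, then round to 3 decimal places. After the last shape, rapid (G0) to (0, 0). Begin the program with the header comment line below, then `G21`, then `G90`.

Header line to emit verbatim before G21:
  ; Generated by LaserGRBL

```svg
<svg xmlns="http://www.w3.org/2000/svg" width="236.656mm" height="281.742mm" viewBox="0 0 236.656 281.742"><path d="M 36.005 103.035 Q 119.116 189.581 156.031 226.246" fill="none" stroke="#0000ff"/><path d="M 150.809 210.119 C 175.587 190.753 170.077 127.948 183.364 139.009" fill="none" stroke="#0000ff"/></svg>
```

1 u = 1 mm; y_m = 281.742 − y.

[1] `<path>` quadratic bezier, #0000ff→cut S843 F531: (36.005,178.707) → (67.402,146.084) → (95.102,117.451) → (119.108,92.809) → (139.417,72.157) → (156.031,55.496)

[2] `<path>` cubic bezier, #0000ff→cut S843 F531: (150.809,71.623) → (162.434,87.517) → (169.146,108.205) → (173.301,128.058) → (177.255,141.444) → (183.364,142.733)

; Generated by LaserGRBL
G21
G90
G0 X36.005 Y178.707
M3 S843
G1 X67.402 Y146.084 F531
G1 X95.102 Y117.451 F531
G1 X119.108 Y92.809 F531
G1 X139.417 Y72.157 F531
G1 X156.031 Y55.496 F531
M5
G0 X150.809 Y71.623
M3 S843
G1 X162.434 Y87.517 F531
G1 X169.146 Y108.205 F531
G1 X173.301 Y128.058 F531
G1 X177.255 Y141.444 F531
G1 X183.364 Y142.733 F531
M5
G0 X0.000 Y0.000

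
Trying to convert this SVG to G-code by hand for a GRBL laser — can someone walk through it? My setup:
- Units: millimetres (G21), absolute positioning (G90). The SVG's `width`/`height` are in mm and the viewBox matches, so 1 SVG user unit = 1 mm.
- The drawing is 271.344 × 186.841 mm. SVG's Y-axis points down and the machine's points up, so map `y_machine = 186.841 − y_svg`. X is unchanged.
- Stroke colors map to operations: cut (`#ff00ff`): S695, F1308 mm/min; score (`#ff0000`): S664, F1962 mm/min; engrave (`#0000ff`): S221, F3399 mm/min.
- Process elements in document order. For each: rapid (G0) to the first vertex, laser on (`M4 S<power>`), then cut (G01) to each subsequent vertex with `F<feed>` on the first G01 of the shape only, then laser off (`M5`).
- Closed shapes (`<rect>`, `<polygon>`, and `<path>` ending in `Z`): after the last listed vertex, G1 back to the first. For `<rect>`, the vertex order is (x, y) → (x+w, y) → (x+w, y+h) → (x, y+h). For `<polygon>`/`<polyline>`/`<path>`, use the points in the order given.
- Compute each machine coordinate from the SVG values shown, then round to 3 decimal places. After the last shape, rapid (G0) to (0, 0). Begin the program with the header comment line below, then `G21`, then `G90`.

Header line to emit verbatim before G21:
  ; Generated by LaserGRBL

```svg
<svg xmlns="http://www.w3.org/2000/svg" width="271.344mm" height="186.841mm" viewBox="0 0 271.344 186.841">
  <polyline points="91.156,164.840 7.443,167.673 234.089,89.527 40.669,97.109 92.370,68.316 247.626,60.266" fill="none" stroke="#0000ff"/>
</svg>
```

Since the viewBox matches the mm dimensions, user units are millimetres directly. The only transform is the Y-flip y_m = 186.841 − y_svg.

Shape 1 is a open polyline drawn with `<polyline>`. Its stroke #0000ff means engrave at S221, F3399. After flipping Y the toolpath is (91.156,22.001) → (7.443,19.168) → (234.089,97.314) → (40.669,89.732) → (92.370,118.525) → (247.626,126.575).

; Generated by LaserGRBL
G21
G90
G0 X91.156 Y22.001
M4 S221
G01 X7.443 Y19.168 F3399
G01 X234.089 Y97.314
G01 X40.669 Y89.732
G01 X92.370 Y118.525
G01 X247.626 Y126.575
M5
G0 X0.000 Y0.000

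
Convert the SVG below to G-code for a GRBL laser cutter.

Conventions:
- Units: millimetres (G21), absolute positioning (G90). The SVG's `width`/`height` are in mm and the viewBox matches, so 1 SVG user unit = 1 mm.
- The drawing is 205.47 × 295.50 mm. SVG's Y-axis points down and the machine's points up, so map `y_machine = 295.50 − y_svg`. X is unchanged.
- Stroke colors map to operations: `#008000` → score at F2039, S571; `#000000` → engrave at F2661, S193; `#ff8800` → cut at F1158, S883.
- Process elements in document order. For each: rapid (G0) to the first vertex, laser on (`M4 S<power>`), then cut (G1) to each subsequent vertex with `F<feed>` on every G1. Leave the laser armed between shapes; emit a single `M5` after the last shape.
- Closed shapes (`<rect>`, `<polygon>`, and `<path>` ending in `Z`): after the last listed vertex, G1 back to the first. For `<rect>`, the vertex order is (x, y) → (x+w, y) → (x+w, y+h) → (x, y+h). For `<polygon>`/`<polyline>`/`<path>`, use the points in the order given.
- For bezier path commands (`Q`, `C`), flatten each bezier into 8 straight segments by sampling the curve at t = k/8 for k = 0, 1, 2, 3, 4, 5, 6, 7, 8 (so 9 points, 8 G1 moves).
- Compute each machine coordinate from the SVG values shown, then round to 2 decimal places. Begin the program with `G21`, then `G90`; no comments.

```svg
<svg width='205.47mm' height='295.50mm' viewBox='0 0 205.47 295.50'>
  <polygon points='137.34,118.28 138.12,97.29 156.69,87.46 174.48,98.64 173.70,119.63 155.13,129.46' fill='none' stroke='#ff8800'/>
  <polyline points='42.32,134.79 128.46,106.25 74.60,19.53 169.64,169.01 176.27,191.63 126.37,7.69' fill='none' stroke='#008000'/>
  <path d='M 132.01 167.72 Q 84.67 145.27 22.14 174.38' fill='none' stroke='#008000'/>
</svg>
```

G21
G90
G0 X137.34 Y177.22
M4 S883
G1 X138.12 Y198.21 F1158
G1 X156.69 Y208.04 F1158
G1 X174.48 Y196.86 F1158
G1 X173.70 Y175.87 F1158
G1 X155.13 Y166.04 F1158
G1 X137.34 Y177.22 F1158
G0 X42.32 Y160.71
M4 S571
G1 X128.46 Y189.25 F2039
G1 X74.60 Y275.97 F2039
G1 X169.64 Y126.49 F2039
G1 X176.27 Y103.87 F2039
G1 X126.37 Y287.81 F2039
G0 X132.01 Y127.78
M4 S571
G1 X119.94 Y132.59 F2039
G1 X107.39 Y135.78 F2039
G1 X94.37 Y137.37 F2039
G1 X80.87 Y137.34 F2039
G1 X66.90 Y135.70 F2039
G1 X52.46 Y132.45 F2039
G1 X37.54 Y127.59 F2039
G1 X22.14 Y121.12 F2039
M5

viewBox `0 0 205.47 295.50` with mm width/height → 1 unit = 1 mm. Flip: y_m = 295.50 − y_svg.

**Shape 1** — `<polygon>` regular polygon, stroke `#ff8800` → cut (S883, F1158). Machine vertices: (137.34,177.22) → (138.12,198.21) → (156.69,208.04) → (174.48,196.86) → (173.70,175.87) → (155.13,166.04) → (137.34,177.22). Closed: final G1 returns to the first vertex.

**Shape 2** — `<polyline>` open polyline, stroke `#008000` → score (S571, F2039). Machine vertices: (42.32,160.71) → (128.46,189.25) → (74.60,275.97) → (169.64,126.49) → (176.27,103.87) → (126.37,287.81). Open path.

**Shape 3** — `<path>` quadratic bezier, stroke `#008000` → score (S571, F2039). Control points (SVG): P0=(132.01,167.72), P1=(84.67,145.27), P2=(22.14,174.38); sampled at t=k/8. Machine vertices: (132.01,127.78) → (119.94,132.59) → (107.39,135.78) → (94.37,137.37) → (80.87,137.34) → (66.90,135.70) → (52.46,132.45) → (37.54,127.59) → (22.14,121.12). Open path.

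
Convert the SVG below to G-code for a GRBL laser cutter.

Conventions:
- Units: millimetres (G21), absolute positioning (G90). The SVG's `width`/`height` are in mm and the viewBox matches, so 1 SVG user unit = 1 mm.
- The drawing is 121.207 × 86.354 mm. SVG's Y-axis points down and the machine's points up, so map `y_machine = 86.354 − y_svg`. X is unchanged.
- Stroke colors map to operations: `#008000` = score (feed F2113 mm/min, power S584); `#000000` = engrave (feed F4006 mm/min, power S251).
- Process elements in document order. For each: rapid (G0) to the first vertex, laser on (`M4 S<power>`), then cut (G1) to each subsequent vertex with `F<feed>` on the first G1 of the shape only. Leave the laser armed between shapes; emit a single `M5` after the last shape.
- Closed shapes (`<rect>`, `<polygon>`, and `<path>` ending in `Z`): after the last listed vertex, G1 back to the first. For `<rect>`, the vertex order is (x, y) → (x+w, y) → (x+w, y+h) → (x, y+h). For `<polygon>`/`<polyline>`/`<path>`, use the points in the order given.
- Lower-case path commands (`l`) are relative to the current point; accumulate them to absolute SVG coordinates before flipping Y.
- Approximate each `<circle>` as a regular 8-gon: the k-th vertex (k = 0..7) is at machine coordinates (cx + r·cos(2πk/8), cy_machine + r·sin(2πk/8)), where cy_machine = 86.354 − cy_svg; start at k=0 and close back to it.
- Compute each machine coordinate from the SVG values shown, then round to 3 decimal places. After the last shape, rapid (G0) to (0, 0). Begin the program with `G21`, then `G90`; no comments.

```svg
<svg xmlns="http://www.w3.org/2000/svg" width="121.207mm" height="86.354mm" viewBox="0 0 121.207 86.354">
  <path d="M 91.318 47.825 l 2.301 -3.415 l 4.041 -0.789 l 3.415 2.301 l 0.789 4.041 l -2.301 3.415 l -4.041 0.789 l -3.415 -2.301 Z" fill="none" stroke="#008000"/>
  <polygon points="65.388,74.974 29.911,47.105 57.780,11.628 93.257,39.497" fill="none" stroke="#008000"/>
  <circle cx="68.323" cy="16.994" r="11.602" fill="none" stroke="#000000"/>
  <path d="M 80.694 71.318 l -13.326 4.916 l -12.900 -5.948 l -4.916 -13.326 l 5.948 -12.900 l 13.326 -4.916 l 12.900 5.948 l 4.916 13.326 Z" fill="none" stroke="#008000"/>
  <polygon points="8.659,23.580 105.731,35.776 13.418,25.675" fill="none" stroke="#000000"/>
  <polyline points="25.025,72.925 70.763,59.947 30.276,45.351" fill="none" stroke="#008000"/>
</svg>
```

G21
G90
G0 X91.318 Y38.529
M4 S584
G1 X93.619 Y41.944 F2113
G1 X97.660 Y42.733
G1 X101.075 Y40.432
G1 X101.864 Y36.391
G1 X99.563 Y32.976
G1 X95.522 Y32.187
G1 X92.107 Y34.488
G1 X91.318 Y38.529
G0 X65.388 Y11.380
M4 S584
G1 X29.911 Y39.249 F2113
G1 X57.780 Y74.726
G1 X93.257 Y46.857
G1 X65.388 Y11.380
G0 X79.925 Y69.360
M4 S251
G1 X76.527 Y77.564 F4006
G1 X68.323 Y80.962
G1 X60.119 Y77.564
G1 X56.721 Y69.360
G1 X60.119 Y61.156
G1 X68.323 Y57.758
G1 X76.527 Y61.156
G1 X79.925 Y69.360
G0 X80.694 Y15.036
M4 S584
G1 X67.368 Y10.120 F2113
G1 X54.468 Y16.068
G1 X49.552 Y29.394
G1 X55.500 Y42.294
G1 X68.826 Y47.210
G1 X81.726 Y41.262
G1 X86.642 Y27.936
G1 X80.694 Y15.036
G0 X8.659 Y62.774
M4 S251
G1 X105.731 Y50.578 F4006
G1 X13.418 Y60.679
G1 X8.659 Y62.774
G0 X25.025 Y13.429
M4 S584
G1 X70.763 Y26.407 F2113
G1 X30.276 Y41.003
M5
G0 X0.000 Y0.000

viewBox `0 0 121.207 86.354` with mm width/height → 1 unit = 1 mm. Flip: y_m = 86.354 − y_svg.

**Shape 1** — `<path>` regular polygon, stroke `#008000` → score (S584, F2113). Machine vertices: (91.318,38.529) → (93.619,41.944) → (97.660,42.733) → (101.075,40.432) → (101.864,36.391) → (99.563,32.976) → (95.522,32.187) → (92.107,34.488) → (91.318,38.529). Closed: final G1 returns to the first vertex.

**Shape 2** — `<polygon>` regular polygon, stroke `#008000` → score (S584, F2113). Machine vertices: (65.388,11.380) → (29.911,39.249) → (57.780,74.726) → (93.257,46.857) → (65.388,11.380). Closed: final G1 returns to the first vertex.

**Shape 3** — `<circle>` circle, stroke `#000000` → engrave (S251, F4006). Machine vertices: (79.925,69.360) → (76.527,77.564) → (68.323,80.962) → (60.119,77.564) → (56.721,69.360) → (60.119,61.156) → (68.323,57.758) → (76.527,61.156) → (79.925,69.360). Closed: final G1 returns to the first vertex.

**Shape 4** — `<path>` regular polygon, stroke `#008000` → score (S584, F2113). Machine vertices: (80.694,15.036) → (67.368,10.120) → (54.468,16.068) → (49.552,29.394) → (55.500,42.294) → (68.826,47.210) → (81.726,41.262) → (86.642,27.936) → (80.694,15.036). Closed: final G1 returns to the first vertex.

**Shape 5** — `<polygon>` closed polygon, stroke `#000000` → engrave (S251, F4006). Machine vertices: (8.659,62.774) → (105.731,50.578) → (13.418,60.679) → (8.659,62.774). Closed: final G1 returns to the first vertex.

**Shape 6** — `<polyline>` open polyline, stroke `#008000` → score (S584, F2113). Machine vertices: (25.025,13.429) → (70.763,26.407) → (30.276,41.003). Open path.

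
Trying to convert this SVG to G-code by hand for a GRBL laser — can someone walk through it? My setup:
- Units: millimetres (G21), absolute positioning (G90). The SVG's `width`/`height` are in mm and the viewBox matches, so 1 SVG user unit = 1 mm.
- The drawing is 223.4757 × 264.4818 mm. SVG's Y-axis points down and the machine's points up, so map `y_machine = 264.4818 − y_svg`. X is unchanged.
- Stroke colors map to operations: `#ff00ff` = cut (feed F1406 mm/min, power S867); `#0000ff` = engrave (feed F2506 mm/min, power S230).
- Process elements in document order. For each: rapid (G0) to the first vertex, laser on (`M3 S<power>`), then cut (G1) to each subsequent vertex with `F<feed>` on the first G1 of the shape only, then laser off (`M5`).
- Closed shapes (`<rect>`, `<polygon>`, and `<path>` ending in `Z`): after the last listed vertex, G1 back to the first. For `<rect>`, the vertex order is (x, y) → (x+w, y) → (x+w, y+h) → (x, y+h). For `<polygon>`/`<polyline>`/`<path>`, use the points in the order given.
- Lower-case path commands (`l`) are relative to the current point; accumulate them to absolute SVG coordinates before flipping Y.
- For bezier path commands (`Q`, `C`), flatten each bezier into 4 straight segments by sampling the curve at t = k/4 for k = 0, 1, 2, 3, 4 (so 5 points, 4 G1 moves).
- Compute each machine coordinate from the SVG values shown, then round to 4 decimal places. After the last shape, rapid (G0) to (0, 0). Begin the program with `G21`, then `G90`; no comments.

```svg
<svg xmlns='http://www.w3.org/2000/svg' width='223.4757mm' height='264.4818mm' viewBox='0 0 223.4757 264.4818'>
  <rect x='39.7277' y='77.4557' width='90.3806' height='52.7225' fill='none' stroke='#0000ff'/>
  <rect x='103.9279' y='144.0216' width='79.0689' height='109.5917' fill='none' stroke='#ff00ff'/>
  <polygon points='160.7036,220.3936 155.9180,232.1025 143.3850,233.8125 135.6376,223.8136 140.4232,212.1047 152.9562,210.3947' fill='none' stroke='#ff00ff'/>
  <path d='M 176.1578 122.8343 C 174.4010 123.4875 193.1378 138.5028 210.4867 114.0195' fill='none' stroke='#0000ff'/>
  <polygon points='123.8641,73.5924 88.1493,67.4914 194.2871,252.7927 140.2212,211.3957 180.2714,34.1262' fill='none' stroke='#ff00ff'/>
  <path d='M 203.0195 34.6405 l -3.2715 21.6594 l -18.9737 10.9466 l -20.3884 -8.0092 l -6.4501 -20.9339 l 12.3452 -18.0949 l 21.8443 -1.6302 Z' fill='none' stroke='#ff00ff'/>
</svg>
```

G21
G90
G0 X39.7277 Y187.0261
M3 S230
G1 X130.1083 Y187.0261 F2506
G1 X130.1083 Y134.3036
G1 X39.7277 Y134.3036
G1 X39.7277 Y187.0261
M5
G0 X103.9279 Y120.4602
M3 S867
G1 X182.9968 Y120.4602 F1406
G1 X182.9968 Y10.8685
G1 X103.9279 Y10.8685
G1 X103.9279 Y120.4602
M5
G0 X160.7036 Y44.0882
M3 S867
G1 X155.9180 Y32.3793 F1406
G1 X143.3850 Y30.6693
G1 X135.6376 Y40.6682
G1 X140.4232 Y52.3771
G1 X152.9562 Y54.0871
G1 X160.7036 Y44.0882
M5
G0 X176.1578 Y141.6475
M3 S230
G1 X178.3409 Y139.3063 F2506
G1 X186.1576 Y136.6287
G1 X197.5567 Y138.6642
G1 X210.4867 Y150.4623
M5
G0 X123.8641 Y190.8894
M3 S867
G1 X88.1493 Y196.9904 F1406
G1 X194.2871 Y11.6891
G1 X140.2212 Y53.0861
G1 X180.2714 Y230.3556
G1 X123.8641 Y190.8894
M5
G0 X203.0195 Y229.8413
M3 S867
G1 X199.7480 Y208.1819 F1406
G1 X180.7743 Y197.2353
G1 X160.3859 Y205.2445
G1 X153.9358 Y226.1784
G1 X166.2810 Y244.2733
G1 X188.1253 Y245.9035
G1 X203.0195 Y229.8413
M5
G0 X0.0000 Y0.0000

Since the viewBox matches the mm dimensions, user units are millimetres directly. The only transform is the Y-flip y_m = 264.4818 − y_svg.

Shape 1 is a rectangle drawn with `<rect>`. Its stroke #0000ff means engrave at S230, F2506. After flipping Y the toolpath is (39.7277,187.0261) → (130.1083,187.0261) → (130.1083,134.3036) → (39.7277,134.3036) → (39.7277,187.0261), returning to the start.

Shape 2 is a rectangle drawn with `<rect>`. Its stroke #ff00ff means cut at S867, F1406. After flipping Y the toolpath is (103.9279,120.4602) → (182.9968,120.4602) → (182.9968,10.8685) → (103.9279,10.8685) → (103.9279,120.4602), returning to the start.

Shape 3 is a regular polygon drawn with `<polygon>`. Its stroke #ff00ff means cut at S867, F1406. After flipping Y the toolpath is (160.7036,44.0882) → (155.9180,32.3793) → (143.3850,30.6693) → (135.6376,40.6682) → (140.4232,52.3771) → (152.9562,54.0871) → (160.7036,44.0882), returning to the start.

Shape 4 is a cubic bezier drawn with `<path>`. Its stroke #0000ff means engrave at S230, F2506. After flipping Y the toolpath is (176.1578,141.6475) → (178.3409,139.3063) → (186.1576,136.6287) → (197.5567,138.6642) → (210.4867,150.4623).

Shape 5 is a closed polygon drawn with `<polygon>`. Its stroke #ff00ff means cut at S867, F1406. After flipping Y the toolpath is (123.8641,190.8894) → (88.1493,196.9904) → (194.2871,11.6891) → (140.2212,53.0861) → (180.2714,230.3556) → (123.8641,190.8894), returning to the start.

Shape 6 is a regular polygon drawn with `<path>`. Its stroke #ff00ff means cut at S867, F1406. After flipping Y the toolpath is (203.0195,229.8413) → (199.7480,208.1819) → (180.7743,197.2353) → (160.3859,205.2445) → (153.9358,226.1784) → (166.2810,244.2733) → (188.1253,245.9035) → (203.0195,229.8413), returning to the start.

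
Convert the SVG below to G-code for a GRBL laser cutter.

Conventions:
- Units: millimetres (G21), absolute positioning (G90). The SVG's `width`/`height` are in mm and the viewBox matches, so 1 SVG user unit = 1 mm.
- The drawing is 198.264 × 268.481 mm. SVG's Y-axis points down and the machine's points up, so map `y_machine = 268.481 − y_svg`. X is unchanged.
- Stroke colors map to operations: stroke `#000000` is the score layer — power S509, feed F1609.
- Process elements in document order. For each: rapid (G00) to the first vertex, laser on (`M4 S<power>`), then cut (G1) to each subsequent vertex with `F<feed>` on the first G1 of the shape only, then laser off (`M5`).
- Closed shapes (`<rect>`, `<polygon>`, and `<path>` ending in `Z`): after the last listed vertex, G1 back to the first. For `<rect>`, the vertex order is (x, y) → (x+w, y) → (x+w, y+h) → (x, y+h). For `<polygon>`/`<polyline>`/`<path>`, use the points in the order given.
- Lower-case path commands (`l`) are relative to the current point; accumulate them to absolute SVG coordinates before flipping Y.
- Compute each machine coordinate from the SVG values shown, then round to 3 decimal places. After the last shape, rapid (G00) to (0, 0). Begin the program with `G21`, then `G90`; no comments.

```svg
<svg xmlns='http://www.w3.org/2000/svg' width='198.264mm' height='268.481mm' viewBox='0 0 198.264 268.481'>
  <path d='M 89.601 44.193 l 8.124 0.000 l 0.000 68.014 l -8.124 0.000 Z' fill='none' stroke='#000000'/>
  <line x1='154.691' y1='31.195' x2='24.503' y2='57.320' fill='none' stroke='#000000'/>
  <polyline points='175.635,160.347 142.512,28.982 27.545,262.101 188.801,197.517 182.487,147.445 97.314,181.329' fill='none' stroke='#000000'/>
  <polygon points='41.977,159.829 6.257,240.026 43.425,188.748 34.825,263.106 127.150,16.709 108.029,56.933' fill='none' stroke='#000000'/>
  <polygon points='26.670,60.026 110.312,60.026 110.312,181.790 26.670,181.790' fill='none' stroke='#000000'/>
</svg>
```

G21
G90
G00 X89.601 Y224.288
M4 S509
G1 X97.725 Y224.288 F1609
G1 X97.725 Y156.274
G1 X89.601 Y156.274
G1 X89.601 Y224.288
M5
G00 X154.691 Y237.286
M4 S509
G1 X24.503 Y211.161 F1609
M5
G00 X175.635 Y108.134
M4 S509
G1 X142.512 Y239.499 F1609
G1 X27.545 Y6.380
G1 X188.801 Y70.964
G1 X182.487 Y121.036
G1 X97.314 Y87.152
M5
G00 X41.977 Y108.652
M4 S509
G1 X6.257 Y28.455 F1609
G1 X43.425 Y79.733
G1 X34.825 Y5.375
G1 X127.150 Y251.772
G1 X108.029 Y211.548
G1 X41.977 Y108.652
M5
G00 X26.670 Y208.455
M4 S509
G1 X110.312 Y208.455 F1609
G1 X110.312 Y86.691
G1 X26.670 Y86.691
G1 X26.670 Y208.455
M5
G00 X0.000 Y0.000

Since the viewBox matches the mm dimensions, user units are millimetres directly. The only transform is the Y-flip y_m = 268.481 − y_svg.

Shape 1 is a rectangle drawn with `<path>`. Its stroke #000000 means score at S509, F1609. After flipping Y the toolpath is (89.601,224.288) → (97.725,224.288) → (97.725,156.274) → (89.601,156.274) → (89.601,224.288), returning to the start.

Shape 2 is a line segment drawn with `<line>`. Its stroke #000000 means score at S509, F1609. After flipping Y the toolpath is (154.691,237.286) → (24.503,211.161).

Shape 3 is a open polyline drawn with `<polyline>`. Its stroke #000000 means score at S509, F1609. After flipping Y the toolpath is (175.635,108.134) → (142.512,239.499) → (27.545,6.380) → (188.801,70.964) → (182.487,121.036) → (97.314,87.152).

Shape 4 is a closed polygon drawn with `<polygon>`. Its stroke #000000 means score at S509, F1609. After flipping Y the toolpath is (41.977,108.652) → (6.257,28.455) → (43.425,79.733) → (34.825,5.375) → (127.150,251.772) → (108.029,211.548) → (41.977,108.652), returning to the start.

Shape 5 is a rectangle drawn with `<polygon>`. Its stroke #000000 means score at S509, F1609. After flipping Y the toolpath is (26.670,208.455) → (110.312,208.455) → (110.312,86.691) → (26.670,86.691) → (26.670,208.455), returning to the start.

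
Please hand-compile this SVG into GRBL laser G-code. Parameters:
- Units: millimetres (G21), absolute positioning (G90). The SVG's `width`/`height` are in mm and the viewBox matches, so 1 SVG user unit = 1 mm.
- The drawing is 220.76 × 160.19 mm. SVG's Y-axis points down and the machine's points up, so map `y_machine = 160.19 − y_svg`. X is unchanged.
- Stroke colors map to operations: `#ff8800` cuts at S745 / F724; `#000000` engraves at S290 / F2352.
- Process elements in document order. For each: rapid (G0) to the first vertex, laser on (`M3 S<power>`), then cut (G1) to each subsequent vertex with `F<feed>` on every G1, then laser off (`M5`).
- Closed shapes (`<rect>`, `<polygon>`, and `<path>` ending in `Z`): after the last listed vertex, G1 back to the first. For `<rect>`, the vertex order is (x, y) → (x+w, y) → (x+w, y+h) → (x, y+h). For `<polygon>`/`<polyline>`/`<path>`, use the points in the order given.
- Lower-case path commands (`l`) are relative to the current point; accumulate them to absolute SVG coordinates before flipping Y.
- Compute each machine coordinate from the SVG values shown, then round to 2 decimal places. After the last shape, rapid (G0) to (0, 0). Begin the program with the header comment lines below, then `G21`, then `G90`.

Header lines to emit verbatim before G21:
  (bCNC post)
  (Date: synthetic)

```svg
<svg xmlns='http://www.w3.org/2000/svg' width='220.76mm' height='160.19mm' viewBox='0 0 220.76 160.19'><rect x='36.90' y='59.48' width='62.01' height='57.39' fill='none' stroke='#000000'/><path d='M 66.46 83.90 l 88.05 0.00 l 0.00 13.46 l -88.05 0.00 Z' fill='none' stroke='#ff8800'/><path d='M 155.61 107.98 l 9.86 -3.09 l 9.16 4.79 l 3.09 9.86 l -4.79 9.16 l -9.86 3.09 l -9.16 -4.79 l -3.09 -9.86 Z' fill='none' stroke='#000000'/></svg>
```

viewBox `0 0 220.76 160.19` with mm width/height → 1 unit = 1 mm. Flip: y_m = 160.19 − y_svg.

**Shape 1** — `<rect>` rectangle, stroke `#000000` → engrave (S290, F2352). Machine vertices: (36.90,100.71) → (98.91,100.71) → (98.91,43.32) → (36.90,43.32) → (36.90,100.71). Closed: final G1 returns to the first vertex.

**Shape 2** — `<path>` rectangle, stroke `#ff8800` → cut (S745, F724). Machine vertices: (66.46,76.29) → (154.51,76.29) → (154.51,62.83) → (66.46,62.83) → (66.46,76.29). Closed: final G1 returns to the first vertex.

**Shape 3** — `<path>` regular polygon, stroke `#000000` → engrave (S290, F2352). Machine vertices: (155.61,52.21) → (165.47,55.30) → (174.63,50.51) → (177.72,40.65) → (172.93,31.49) → (163.07,28.40) → (153.91,33.19) → (150.82,43.05) → (155.61,52.21). Closed: final G1 returns to the first vertex.

(bCNC post)
(Date: synthetic)
G21
G90
G0 X36.90 Y100.71
M3 S290
G1 X98.91 Y100.71 F2352
G1 X98.91 Y43.32 F2352
G1 X36.90 Y43.32 F2352
G1 X36.90 Y100.71 F2352
M5
G0 X66.46 Y76.29
M3 S745
G1 X154.51 Y76.29 F724
G1 X154.51 Y62.83 F724
G1 X66.46 Y62.83 F724
G1 X66.46 Y76.29 F724
M5
G0 X155.61 Y52.21
M3 S290
G1 X165.47 Y55.30 F2352
G1 X174.63 Y50.51 F2352
G1 X177.72 Y40.65 F2352
G1 X172.93 Y31.49 F2352
G1 X163.07 Y28.40 F2352
G1 X153.91 Y33.19 F2352
G1 X150.82 Y43.05 F2352
G1 X155.61 Y52.21 F2352
M5
G0 X0.00 Y0.00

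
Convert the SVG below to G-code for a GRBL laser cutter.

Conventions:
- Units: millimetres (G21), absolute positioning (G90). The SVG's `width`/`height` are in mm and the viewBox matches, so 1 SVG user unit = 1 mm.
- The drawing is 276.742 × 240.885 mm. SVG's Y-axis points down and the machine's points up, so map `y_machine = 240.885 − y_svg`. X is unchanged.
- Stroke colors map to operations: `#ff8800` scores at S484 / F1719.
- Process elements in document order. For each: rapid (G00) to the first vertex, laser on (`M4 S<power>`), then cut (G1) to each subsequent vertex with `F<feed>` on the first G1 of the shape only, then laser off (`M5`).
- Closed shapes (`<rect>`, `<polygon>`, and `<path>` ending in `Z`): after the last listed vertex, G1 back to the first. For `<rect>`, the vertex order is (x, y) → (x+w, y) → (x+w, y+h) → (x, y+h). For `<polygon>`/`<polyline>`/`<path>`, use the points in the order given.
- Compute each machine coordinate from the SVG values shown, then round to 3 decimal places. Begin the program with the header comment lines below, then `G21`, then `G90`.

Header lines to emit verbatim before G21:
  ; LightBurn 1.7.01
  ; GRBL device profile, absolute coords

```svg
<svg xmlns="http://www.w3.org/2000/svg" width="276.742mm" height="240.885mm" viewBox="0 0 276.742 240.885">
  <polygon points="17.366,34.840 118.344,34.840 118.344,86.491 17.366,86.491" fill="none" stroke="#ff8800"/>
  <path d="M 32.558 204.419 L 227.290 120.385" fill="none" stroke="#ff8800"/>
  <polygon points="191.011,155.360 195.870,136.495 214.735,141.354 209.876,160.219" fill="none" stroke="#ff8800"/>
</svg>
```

; LightBurn 1.7.01
; GRBL device profile, absolute coords
G21
G90
G00 X17.366 Y206.045
M4 S484
G1 X118.344 Y206.045 F1719
G1 X118.344 Y154.394
G1 X17.366 Y154.394
G1 X17.366 Y206.045
M5
G00 X32.558 Y36.466
M4 S484
G1 X227.290 Y120.500 F1719
M5
G00 X191.011 Y85.525
M4 S484
G1 X195.870 Y104.390 F1719
G1 X214.735 Y99.531
G1 X209.876 Y80.666
G1 X191.011 Y85.525
M5

1 u = 1 mm; y_m = 240.885 − y.

[1] `<polygon>` rectangle, #ff8800→score S484 F1719: (17.366,206.045) → (118.344,206.045) → (118.344,154.394) → (17.366,154.394) → (17.366,206.045) (closed)

[2] `<path>` line segment, #ff8800→score S484 F1719: (32.558,36.466) → (227.290,120.500)

[3] `<polygon>` regular polygon, #ff8800→score S484 F1719: (191.011,85.525) → (195.870,104.390) → (214.735,99.531) → (209.876,80.666) → (191.011,85.525) (closed)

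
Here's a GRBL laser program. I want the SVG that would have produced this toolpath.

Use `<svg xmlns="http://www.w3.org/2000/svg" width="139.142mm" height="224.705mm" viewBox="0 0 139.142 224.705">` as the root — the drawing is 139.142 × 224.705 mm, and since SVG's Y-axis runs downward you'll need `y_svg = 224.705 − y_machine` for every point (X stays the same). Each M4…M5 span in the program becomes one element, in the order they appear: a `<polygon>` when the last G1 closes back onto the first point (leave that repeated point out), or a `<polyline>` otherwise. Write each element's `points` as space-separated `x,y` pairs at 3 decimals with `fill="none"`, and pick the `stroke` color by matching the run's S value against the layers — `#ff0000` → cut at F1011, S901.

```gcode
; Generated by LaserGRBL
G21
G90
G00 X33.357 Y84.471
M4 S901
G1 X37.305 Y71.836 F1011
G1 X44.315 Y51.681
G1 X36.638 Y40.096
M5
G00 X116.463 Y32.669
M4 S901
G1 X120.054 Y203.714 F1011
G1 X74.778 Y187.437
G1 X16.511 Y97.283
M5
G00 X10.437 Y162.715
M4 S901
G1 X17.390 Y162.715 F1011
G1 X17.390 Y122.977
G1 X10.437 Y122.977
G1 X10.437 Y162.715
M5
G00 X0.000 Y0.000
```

y_svg = 224.705 − y_m. Every run uses S901, so all elements get stroke `#ff0000` (cut).

[1] open run; points: 33.357,140.234 37.305,152.869 44.315,173.024 36.638,184.609

[2] open run; points: 116.463,192.036 120.054,20.991 74.778,37.268 16.511,127.422

[3] closed run; points: 10.437,61.990 17.390,61.990 17.390,101.728 10.437,101.728

<svg xmlns="http://www.w3.org/2000/svg" width="139.142mm" height="224.705mm" viewBox="0 0 139.142 224.705">
  <polyline points="33.357,140.234 37.305,152.869 44.315,173.024 36.638,184.609" fill="none" stroke="#ff0000"/>
  <polyline points="116.463,192.036 120.054,20.991 74.778,37.268 16.511,127.422" fill="none" stroke="#ff0000"/>
  <polygon points="10.437,61.990 17.390,61.990 17.390,101.728 10.437,101.728" fill="none" stroke="#ff0000"/>
</svg>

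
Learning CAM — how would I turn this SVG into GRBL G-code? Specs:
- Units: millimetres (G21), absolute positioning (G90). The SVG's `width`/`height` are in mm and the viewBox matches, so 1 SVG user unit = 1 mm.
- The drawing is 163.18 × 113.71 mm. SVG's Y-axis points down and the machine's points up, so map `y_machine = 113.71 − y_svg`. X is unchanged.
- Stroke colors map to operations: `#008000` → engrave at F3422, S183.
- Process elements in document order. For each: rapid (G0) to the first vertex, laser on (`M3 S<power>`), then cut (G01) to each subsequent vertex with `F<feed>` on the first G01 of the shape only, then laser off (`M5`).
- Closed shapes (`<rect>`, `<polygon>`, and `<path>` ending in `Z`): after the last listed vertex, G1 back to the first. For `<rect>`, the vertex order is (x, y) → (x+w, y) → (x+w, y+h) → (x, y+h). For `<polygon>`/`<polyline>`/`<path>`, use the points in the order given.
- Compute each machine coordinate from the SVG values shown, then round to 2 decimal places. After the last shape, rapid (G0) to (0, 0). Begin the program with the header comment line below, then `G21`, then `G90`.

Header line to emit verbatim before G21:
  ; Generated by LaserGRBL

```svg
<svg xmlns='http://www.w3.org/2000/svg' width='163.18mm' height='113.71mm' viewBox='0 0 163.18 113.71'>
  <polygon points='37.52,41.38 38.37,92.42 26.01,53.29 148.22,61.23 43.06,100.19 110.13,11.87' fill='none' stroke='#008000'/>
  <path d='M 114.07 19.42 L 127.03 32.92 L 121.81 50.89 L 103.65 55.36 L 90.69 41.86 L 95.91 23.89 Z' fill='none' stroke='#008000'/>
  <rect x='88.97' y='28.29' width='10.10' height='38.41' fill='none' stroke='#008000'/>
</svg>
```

Since the viewBox matches the mm dimensions, user units are millimetres directly. The only transform is the Y-flip y_m = 113.71 − y_svg.

Shape 1 is a closed polygon drawn with `<polygon>`. Its stroke #008000 means engrave at S183, F3422. After flipping Y the toolpath is (37.52,72.33) → (38.37,21.29) → (26.01,60.42) → (148.22,52.48) → (43.06,13.52) → (110.13,101.84) → (37.52,72.33), returning to the start.

Shape 2 is a regular polygon drawn with `<path>`. Its stroke #008000 means engrave at S183, F3422. After flipping Y the toolpath is (114.07,94.29) → (127.03,80.79) → (121.81,62.82) → (103.65,58.35) → (90.69,71.85) → (95.91,89.82) → (114.07,94.29), returning to the start.

Shape 3 is a rectangle drawn with `<rect>`. Its stroke #008000 means engrave at S183, F3422. After flipping Y the toolpath is (88.97,85.42) → (99.07,85.42) → (99.07,47.01) → (88.97,47.01) → (88.97,85.42), returning to the start.

; Generated by LaserGRBL
G21
G90
G0 X37.52 Y72.33
M3 S183
G01 X38.37 Y21.29 F3422
G01 X26.01 Y60.42
G01 X148.22 Y52.48
G01 X43.06 Y13.52
G01 X110.13 Y101.84
G01 X37.52 Y72.33
M5
G0 X114.07 Y94.29
M3 S183
G01 X127.03 Y80.79 F3422
G01 X121.81 Y62.82
G01 X103.65 Y58.35
G01 X90.69 Y71.85
G01 X95.91 Y89.82
G01 X114.07 Y94.29
M5
G0 X88.97 Y85.42
M3 S183
G01 X99.07 Y85.42 F3422
G01 X99.07 Y47.01
G01 X88.97 Y47.01
G01 X88.97 Y85.42
M5
G0 X0.00 Y0.00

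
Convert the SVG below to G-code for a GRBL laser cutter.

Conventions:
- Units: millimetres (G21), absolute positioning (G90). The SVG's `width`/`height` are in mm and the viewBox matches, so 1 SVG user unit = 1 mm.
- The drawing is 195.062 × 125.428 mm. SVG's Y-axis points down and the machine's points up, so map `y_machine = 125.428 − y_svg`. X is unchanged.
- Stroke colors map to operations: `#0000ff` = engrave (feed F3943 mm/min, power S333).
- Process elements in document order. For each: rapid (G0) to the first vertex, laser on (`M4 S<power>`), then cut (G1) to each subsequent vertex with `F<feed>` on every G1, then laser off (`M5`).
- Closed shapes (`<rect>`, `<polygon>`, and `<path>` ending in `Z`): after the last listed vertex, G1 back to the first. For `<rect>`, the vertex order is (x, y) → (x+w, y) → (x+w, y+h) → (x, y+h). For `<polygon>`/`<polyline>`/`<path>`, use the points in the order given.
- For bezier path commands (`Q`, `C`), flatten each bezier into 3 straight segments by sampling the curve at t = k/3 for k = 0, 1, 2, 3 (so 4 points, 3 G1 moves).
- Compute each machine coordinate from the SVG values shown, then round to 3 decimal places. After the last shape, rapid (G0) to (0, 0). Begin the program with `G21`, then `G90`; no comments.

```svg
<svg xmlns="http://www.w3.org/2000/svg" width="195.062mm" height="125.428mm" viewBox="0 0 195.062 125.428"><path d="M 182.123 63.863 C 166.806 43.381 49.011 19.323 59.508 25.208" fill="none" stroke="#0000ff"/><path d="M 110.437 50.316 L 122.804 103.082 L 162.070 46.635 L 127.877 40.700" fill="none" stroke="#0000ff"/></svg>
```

viewBox `0 0 195.062 125.428` with mm width/height → 1 unit = 1 mm. Flip: y_m = 125.428 − y_svg.

**Shape 1** — `<path>` cubic bezier, stroke `#0000ff` → engrave (S333, F3943). Control points (SVG): P0=(182.123,63.863), P1=(166.806,43.381), P2=(49.011,19.323), P3=(59.508,25.208); sampled at t=k/3. Machine vertices: (182.123,61.565) → (141.194,81.998) → (83.228,97.365) → (59.508,100.220). Open path.

**Shape 2** — `<path>` open polyline, stroke `#0000ff` → engrave (S333, F3943). Machine vertices: (110.437,75.112) → (122.804,22.346) → (162.070,78.793) → (127.877,84.728). Open path.

G21
G90
G0 X182.123 Y61.565
M4 S333
G1 X141.194 Y81.998 F3943
G1 X83.228 Y97.365 F3943
G1 X59.508 Y100.220 F3943
M5
G0 X110.437 Y75.112
M4 S333
G1 X122.804 Y22.346 F3943
G1 X162.070 Y78.793 F3943
G1 X127.877 Y84.728 F3943
M5
G0 X0.000 Y0.000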